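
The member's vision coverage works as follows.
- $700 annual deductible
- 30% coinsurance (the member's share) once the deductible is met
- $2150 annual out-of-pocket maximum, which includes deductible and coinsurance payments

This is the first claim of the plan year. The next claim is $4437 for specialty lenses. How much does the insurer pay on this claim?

Nothing has been paid toward the $700 deductible, so the first $700 of this charge is applied there.
That leaves $4437 − $700 = $3737 for coinsurance.
Member's 30% share of $3737 is $1121.10.
Member responsibility before any cap: $700 + $1121.10 = $1821.10.
Cumulative spending $0 + $1821.10 = $1821.10 stays under the $2150 maximum.
Insurer pays the balance: $4437 − $1821.10 = $2615.90.

$2615.90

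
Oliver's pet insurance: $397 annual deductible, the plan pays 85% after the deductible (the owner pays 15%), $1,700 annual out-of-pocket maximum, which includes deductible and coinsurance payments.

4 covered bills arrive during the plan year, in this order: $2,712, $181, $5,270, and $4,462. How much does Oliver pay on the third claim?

Claim 1 — $2,712: deductible takes $397, $2,315 remains; 15% of $2,315 = $347.25. Owner pays $744.25; OOP now $744.25.
Claim 2 — $181: deductible met; 15% of $181 = $27.15. Owner owes $27.15 (running OOP $771.40).
Claim 3 — $5,270: deductible already satisfied, so owner's share is 15% × $5,270 = $790.50. Owner pays $790.50; OOP now $1,561.90.

$790.50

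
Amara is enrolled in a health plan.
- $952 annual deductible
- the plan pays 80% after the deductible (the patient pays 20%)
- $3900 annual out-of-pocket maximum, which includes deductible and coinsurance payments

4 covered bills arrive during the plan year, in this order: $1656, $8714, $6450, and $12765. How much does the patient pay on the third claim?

Claim 1 ($1656): $952 to deductible, leaving $704; patient's 20% is $140.80. Patient owes $1092.80 (running OOP $1092.80).
Claim 2 ($8714): deductible met; 20% of $8714 = $1742.80. Patient owes $1742.80 (running OOP $2835.60).
Claim 3 ($6450): 20% coinsurance on $6450 = $1290. OOP would hit $4125.60 > $3900, so the cap limits the patient to $3900 − $2835.60 = $1064.40.

$1064.40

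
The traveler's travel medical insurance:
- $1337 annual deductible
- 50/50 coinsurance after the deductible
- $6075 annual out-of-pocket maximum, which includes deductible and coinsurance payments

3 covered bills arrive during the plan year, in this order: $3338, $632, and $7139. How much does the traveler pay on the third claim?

$3421.50

Claim 1 ($3338): $1337 finishes the deductible; $2001 goes to coinsurance; traveler's 50% is $1000.50. Traveler pays $2337.50; OOP now $2337.50.
Claim 2 ($632): deductible met; 50% of $632 = $316. Cost to traveler: $316. OOP to date $2653.50.
Claim 3 ($7139): deductible already satisfied, so traveler's share is 50% × $7139 = $3569.50. That would push OOP to $6223, over the $6075 cap, so traveler pays $6075 − $2653.50 = $3421.50.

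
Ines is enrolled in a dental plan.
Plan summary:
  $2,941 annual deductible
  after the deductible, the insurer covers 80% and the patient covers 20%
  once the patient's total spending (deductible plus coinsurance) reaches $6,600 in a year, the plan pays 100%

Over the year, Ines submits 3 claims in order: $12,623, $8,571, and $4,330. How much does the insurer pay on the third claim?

$4,321.60

#1 ($12,623): $2,941 finishes the deductible; $9,682 goes to coinsurance; patient's 20% is $1,936.40. Patient pays $4,877.40; OOP now $4,877.40. Plan pays $12,623 − $4,877.40 = $7,745.60.
#2 ($8,571): 20% coinsurance on $8,571 = $1,714.20. Patient owes $1,714.20 (running OOP $6,591.60). Insurer: $8,571 − $1,714.20 = $6,856.80.
#3 ($4,330): deductible already satisfied, so patient's share is 20% × $4,330 = $866. That would push OOP to $7,457.60, over the $6,600 cap, so patient pays $6,600 − $6,591.60 = $8.40. Plan pays $4,330 − $8.40 = $4,321.60.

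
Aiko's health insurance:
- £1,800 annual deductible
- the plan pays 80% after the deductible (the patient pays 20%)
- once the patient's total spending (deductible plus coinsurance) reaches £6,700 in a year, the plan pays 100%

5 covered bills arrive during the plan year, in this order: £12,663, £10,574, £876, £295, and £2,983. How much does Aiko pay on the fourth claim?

#1 (£12,663): £1,800 to deductible, leaving £10,863; coinsurance £10,863 × 20% = £2,172.60. Patient pays £3,972.60; OOP now £3,972.60.
#2 (£10,574): deductible met; 20% of £10,574 = £2,114.80. Patient owes £2,114.80 (running OOP £6,087.40).
#3 (£876): deductible already satisfied, so patient's share is 20% × £876 = £175.20. Patient pays £175.20; OOP now £6,262.60.
#4 (£295): deductible already satisfied, so patient's share is 20% × £295 = £59. Patient owes £59 (running OOP £6,321.60).

£59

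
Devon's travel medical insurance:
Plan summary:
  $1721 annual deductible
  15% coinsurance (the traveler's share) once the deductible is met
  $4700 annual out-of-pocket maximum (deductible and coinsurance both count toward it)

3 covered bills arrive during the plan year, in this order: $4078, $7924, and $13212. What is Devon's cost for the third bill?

$1436.85

Claim 1 — $4078: $1721 finishes the deductible; $2357 goes to coinsurance; coinsurance $2357 × 15% = $353.55. Cost to traveler: $2074.55. OOP to date $2074.55.
Claim 2 — $7924: deductible already satisfied, so traveler's share is 15% × $7924 = $1188.60. Traveler owes $1188.60 (running OOP $3263.15).
Claim 3 — $13212: deductible already satisfied, so traveler's share is 15% × $13212 = $1981.80. OOP would hit $5244.95 > $4700, so the cap limits the traveler to $4700 − $3263.15 = $1436.85.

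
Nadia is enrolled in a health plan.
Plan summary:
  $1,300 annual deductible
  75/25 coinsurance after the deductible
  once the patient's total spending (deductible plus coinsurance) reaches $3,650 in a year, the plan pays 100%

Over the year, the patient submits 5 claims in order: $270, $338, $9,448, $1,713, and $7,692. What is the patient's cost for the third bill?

$2,881

Claim 1 — $270: entire amount goes to the deductible. Cost to patient: $270. OOP to date $270.
Claim 2 — $338: all of it applies to the deductible. Patient pays $338; OOP now $608.
Claim 3 — $9,448: $692 to deductible, leaving $8,756; coinsurance $8,756 × 25% = $2,189. Cost to patient: $2,881. OOP to date $3,489.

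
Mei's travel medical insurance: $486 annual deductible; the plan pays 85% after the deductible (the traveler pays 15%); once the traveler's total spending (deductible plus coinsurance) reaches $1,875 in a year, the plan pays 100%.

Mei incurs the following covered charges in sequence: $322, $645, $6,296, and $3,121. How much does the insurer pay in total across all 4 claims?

#1 ($322): fully absorbed by the deductible. Cost to traveler: $322. OOP to date $322. Insurer: $322 − $322 = $0.
#2 ($645): $164 finishes the deductible; $481 goes to coinsurance; traveler's 15% is $72.15. Traveler owes $236.15 (running OOP $558.15). Plan pays $645 − $236.15 = $408.85.
#3 ($6,296): deductible already satisfied, so traveler's share is 15% × $6,296 = $944.40. Traveler pays $944.40; OOP now $1,502.55. Plan pays $6,296 − $944.40 = $5,351.60.
#4 ($3,121): deductible met; 15% of $3,121 = $468.15. Adding that to $1,502.55 gives $1,970.70, past the $1,875 cap; traveler pays only $1,875 − $1,502.55 = $372.45. Insurer: $3,121 − $372.45 = $2,748.55.
Insurer total = bills − traveler's total = $10,384 − $1,875 = $8,509.

$8,509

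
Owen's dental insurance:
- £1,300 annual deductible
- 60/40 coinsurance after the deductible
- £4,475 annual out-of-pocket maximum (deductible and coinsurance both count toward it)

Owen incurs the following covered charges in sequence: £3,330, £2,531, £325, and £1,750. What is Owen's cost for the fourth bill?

Claim 1 (£3,330): deductible takes £1,300, £2,030 remains; patient's 40% is £812. Patient pays £2,112; OOP now £2,112.
Claim 2 (£2,531): deductible already satisfied, so patient's share is 40% × £2,531 = £1,012.40. Cost to patient: £1,012.40. OOP to date £3,124.40.
Claim 3 (£325): 40% coinsurance on £325 = £130. Patient pays £130; OOP now £3,254.40.
Claim 4 (£1,750): deductible met; 40% of £1,750 = £700. Patient owes £700 (running OOP £3,954.40).

£700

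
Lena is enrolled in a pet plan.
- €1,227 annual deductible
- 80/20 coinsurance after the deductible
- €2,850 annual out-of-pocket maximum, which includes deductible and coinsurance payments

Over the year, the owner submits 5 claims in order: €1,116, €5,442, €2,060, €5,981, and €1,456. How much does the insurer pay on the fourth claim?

€5,836.20

Claim 1 (€1,116): fully absorbed by the deductible. Owner pays €1,116; OOP now €1,116. Plan pays €1,116 − €1,116 = €0.
Claim 2 (€5,442): €111 to deductible, leaving €5,331; owner's 20% is €1,066.20. Cost to owner: €1,177.20. OOP to date €2,293.20. Insurer: €5,442 − €1,177.20 = €4,264.80.
Claim 3 (€2,060): deductible met; 20% of €2,060 = €412. Owner owes €412 (running OOP €2,705.20). Plan pays €2,060 − €412 = €1,648.
Claim 4 (€5,981): 20% coinsurance on €5,981 = €1,196.20. Adding that to €2,705.20 gives €3,901.40, past the €2,850 cap; owner pays only €2,850 − €2,705.20 = €144.80. Plan pays €5,981 − €144.80 = €5,836.20.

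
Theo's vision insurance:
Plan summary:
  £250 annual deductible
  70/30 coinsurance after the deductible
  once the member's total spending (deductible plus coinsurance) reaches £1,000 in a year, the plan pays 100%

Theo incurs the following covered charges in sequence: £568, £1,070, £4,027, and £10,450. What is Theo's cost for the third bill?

£333.60

Bill 1, £568: £250 finishes the deductible; £318 goes to coinsurance; coinsurance £318 × 30% = £95.40. Member owes £345.40 (running OOP £345.40).
Bill 2, £1,070: deductible already satisfied, so member's share is 30% × £1,070 = £321. Cost to member: £321. OOP to date £666.40.
Bill 3, £4,027: deductible already satisfied, so member's share is 30% × £4,027 = £1,208.10. OOP would hit £1,874.50 > £1,000, so the cap limits the member to £1,000 − £666.40 = £333.60.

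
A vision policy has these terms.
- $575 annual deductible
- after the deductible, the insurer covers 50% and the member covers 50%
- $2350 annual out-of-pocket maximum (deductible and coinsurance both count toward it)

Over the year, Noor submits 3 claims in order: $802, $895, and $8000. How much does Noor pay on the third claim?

#1 ($802): deductible takes $575, $227 remains; member's 50% is $113.50. Member pays $688.50; OOP now $688.50.
#2 ($895): deductible already satisfied, so member's share is 50% × $895 = $447.50. Member pays $447.50; OOP now $1136.
#3 ($8000): deductible already satisfied, so member's share is 50% × $8000 = $4000. That would push OOP to $5136, over the $2350 cap, so member pays $2350 − $1136 = $1214.

$1214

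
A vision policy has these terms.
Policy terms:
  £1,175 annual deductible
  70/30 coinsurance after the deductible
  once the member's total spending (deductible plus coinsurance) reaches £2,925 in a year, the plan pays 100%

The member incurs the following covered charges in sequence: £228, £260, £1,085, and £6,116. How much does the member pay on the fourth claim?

£1,630.60

Claim 1 (£228): all of it applies to the deductible. Member owes £228 (running OOP £228).
Claim 2 (£260): fully absorbed by the deductible. Cost to member: £260. OOP to date £488.
Claim 3 (£1,085): £687 to deductible, leaving £398; coinsurance £398 × 30% = £119.40. Member pays £806.40; OOP now £1,294.40.
Claim 4 (£6,116): deductible met; 30% of £6,116 = £1,834.80. That would push OOP to £3,129.20, over the £2,925 cap, so member pays £2,925 − £1,294.40 = £1,630.60.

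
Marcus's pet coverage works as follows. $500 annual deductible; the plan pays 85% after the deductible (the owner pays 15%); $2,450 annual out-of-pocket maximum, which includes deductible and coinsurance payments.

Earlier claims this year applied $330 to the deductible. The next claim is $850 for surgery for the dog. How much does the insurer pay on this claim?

$330 of the $500 deductible is already met, leaving $170.
That leaves $850 − $170 = $680 for coinsurance.
Owner's 15% share of $680 is $102.
So the owner owes $170 + $102 = $272 before any cap.
Year-to-date out-of-pocket becomes $330 + $272 = $602, still under the $2,450 maximum, so no cap applies.
The plan picks up $850 − $272 = $578.

$578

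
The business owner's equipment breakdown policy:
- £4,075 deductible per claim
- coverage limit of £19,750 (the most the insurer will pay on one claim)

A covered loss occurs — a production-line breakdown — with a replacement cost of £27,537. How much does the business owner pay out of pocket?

After the deductible, £27,537 − £4,075 = £23,462 remains.
Since £23,462 > £19,750, the payout is capped at £19,750.
Out of pocket: £27,537 − £19,750 = £7,787.

£7,787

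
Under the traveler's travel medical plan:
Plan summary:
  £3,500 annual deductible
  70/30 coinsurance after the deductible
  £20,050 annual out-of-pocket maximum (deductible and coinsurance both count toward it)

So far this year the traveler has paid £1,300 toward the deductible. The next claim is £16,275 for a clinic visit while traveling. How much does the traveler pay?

£6,422.50

Deductible still to meet: £3,500 − £1,300 = £2,200.
That leaves £16,275 − £2,200 = £14,075 for coinsurance.
Traveler's 30% share of £14,075 is £4,222.50.
That puts the traveler's cost at £2,200 + £4,222.50 = £6,422.50 before any cap.
Year-to-date out-of-pocket becomes £1,300 + £6,422.50 = £7,722.50, still under the £20,050 maximum, so no cap applies.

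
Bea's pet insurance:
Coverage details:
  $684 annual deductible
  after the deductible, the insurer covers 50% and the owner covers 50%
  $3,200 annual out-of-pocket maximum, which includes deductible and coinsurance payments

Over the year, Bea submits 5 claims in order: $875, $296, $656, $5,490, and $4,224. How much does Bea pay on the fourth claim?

$1,944.50

Claim 1 — $875: $684 to deductible, leaving $191; 50% of $191 = $95.50. Cost to owner: $779.50. OOP to date $779.50.
Claim 2 — $296: deductible met; 50% of $296 = $148. Owner owes $148 (running OOP $927.50).
Claim 3 — $656: 50% coinsurance on $656 = $328. Owner pays $328; OOP now $1,255.50.
Claim 4 — $5,490: deductible met; 50% of $5,490 = $2,745. OOP would hit $4,000.50 > $3,200, so the cap limits the owner to $3,200 − $1,255.50 = $1,944.50.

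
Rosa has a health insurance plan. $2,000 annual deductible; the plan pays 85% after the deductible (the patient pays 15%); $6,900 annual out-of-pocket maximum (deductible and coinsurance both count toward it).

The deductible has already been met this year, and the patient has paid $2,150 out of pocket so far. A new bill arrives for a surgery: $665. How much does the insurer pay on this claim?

The deductible is already satisfied, so the full bill goes to coinsurance.
Patient's 15% share of $665 is $99.75.
Cumulative spending $2,150 + $99.75 = $2,249.75 stays under the $6,900 maximum.
Insurer pays the balance: $665 − $99.75 = $565.25.

$565.25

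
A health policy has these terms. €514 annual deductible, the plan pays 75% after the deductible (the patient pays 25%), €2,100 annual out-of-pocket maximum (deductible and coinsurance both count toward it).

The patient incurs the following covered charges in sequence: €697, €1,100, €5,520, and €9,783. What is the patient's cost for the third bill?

Claim 1 — €697: €514 to deductible, leaving €183; coinsurance €183 × 25% = €45.75. Patient pays €559.75; OOP now €559.75.
Claim 2 — €1,100: 25% coinsurance on €1,100 = €275. Patient owes €275 (running OOP €834.75).
Claim 3 — €5,520: deductible met; 25% of €5,520 = €1,380. Adding that to €834.75 gives €2,214.75, past the €2,100 cap; patient pays only €2,100 − €834.75 = €1,265.25.

€1,265.25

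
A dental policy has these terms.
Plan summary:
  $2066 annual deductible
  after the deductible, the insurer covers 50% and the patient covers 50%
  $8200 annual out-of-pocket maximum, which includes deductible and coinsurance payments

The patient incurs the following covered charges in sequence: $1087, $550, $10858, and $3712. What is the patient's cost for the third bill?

$5643.50

Bill 1, $1087: fully absorbed by the deductible. Cost to patient: $1087. OOP to date $1087.
Bill 2, $550: entire amount goes to the deductible. Patient pays $550; OOP now $1637.
Bill 3, $10858: deductible takes $429, $10429 remains; 50% of $10429 = $5214.50. Patient pays $5643.50; OOP now $7280.50.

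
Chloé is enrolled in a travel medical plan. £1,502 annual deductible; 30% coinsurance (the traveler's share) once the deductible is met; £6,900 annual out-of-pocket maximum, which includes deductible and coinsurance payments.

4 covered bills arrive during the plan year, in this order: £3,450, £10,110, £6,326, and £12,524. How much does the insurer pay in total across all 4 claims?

£25,510

Claim 1 (£3,450): £1,502 to deductible, leaving £1,948; 30% of £1,948 = £584.40. Cost to traveler: £2,086.40. OOP to date £2,086.40. Insurer: £3,450 − £2,086.40 = £1,363.60.
Claim 2 (£10,110): 30% coinsurance on £10,110 = £3,033. Traveler pays £3,033; OOP now £5,119.40. Insurer: £10,110 − £3,033 = £7,077.
Claim 3 (£6,326): deductible met; 30% of £6,326 = £1,897.80. Adding that to £5,119.40 gives £7,017.20, past the £6,900 cap; traveler pays only £6,900 − £5,119.40 = £1,780.60. Plan pays £6,326 − £1,780.60 = £4,545.40.
Claim 4 (£12,524): deductible already satisfied, so traveler's share is 30% × £12,524 = £3,757.20. OOP would hit £10,657.20 > £6,900, so the cap limits the traveler to £6,900 − £6,900 = £0. Insurer: £12,524 − £0 = £12,524.
Insurer total: £1,363.60 + £7,077 + £4,545.40 + £12,524 = £25,510.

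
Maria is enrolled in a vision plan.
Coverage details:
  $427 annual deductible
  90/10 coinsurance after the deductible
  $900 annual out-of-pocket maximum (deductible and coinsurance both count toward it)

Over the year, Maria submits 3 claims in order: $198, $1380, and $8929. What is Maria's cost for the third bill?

Claim 1 — $198: fully absorbed by the deductible. Member pays $198; OOP now $198.
Claim 2 — $1380: deductible takes $229, $1151 remains; member's 10% is $115.10. Member pays $344.10; OOP now $542.10.
Claim 3 — $8929: deductible met; 10% of $8929 = $892.90. That would push OOP to $1435, over the $900 cap, so member pays $900 − $542.10 = $357.90.

$357.90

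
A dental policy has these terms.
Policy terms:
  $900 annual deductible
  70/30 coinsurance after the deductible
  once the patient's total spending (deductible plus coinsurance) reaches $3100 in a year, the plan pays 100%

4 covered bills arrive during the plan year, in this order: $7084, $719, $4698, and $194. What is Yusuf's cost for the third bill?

Claim 1 ($7084): deductible takes $900, $6184 remains; 30% of $6184 = $1855.20. Patient owes $2755.20 (running OOP $2755.20).
Claim 2 ($719): 30% coinsurance on $719 = $215.70. Patient pays $215.70; OOP now $2970.90.
Claim 3 ($4698): deductible already satisfied, so patient's share is 30% × $4698 = $1409.40. OOP would hit $4380.30 > $3100, so the cap limits the patient to $3100 − $2970.90 = $129.10.

$129.10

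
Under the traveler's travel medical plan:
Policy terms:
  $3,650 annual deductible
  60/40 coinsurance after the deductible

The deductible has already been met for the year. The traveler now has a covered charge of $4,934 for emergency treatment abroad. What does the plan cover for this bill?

With the deductible met, the entire $4,934 is subject to coinsurance.
Coinsurance: $4,934 × 40% = $1,973.60.
The plan picks up $4,934 − $1,973.60 = $2,960.40.

$2,960.40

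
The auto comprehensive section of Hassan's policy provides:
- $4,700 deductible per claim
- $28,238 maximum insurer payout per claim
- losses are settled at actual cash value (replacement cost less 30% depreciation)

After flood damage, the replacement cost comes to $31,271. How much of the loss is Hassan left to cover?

Actual cash value after 30% depreciation: $31,271 × 70% = $21,889.70.
Less the $4,700 deductible: $21,889.70 − $4,700 = $17,189.70.
That's under the $28,238 cap, so the insurer reimburses the full $17,189.70.
The policyholder bears the rest of the original loss: $31,271 − $17,189.70 = $14,081.30.

$14,081.30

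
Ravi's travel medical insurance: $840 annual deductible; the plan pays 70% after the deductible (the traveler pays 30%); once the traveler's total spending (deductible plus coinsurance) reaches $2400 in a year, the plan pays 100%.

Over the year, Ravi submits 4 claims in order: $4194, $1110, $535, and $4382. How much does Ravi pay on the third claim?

Bill 1, $4194: deductible takes $840, $3354 remains; coinsurance $3354 × 30% = $1006.20. Traveler owes $1846.20 (running OOP $1846.20).
Bill 2, $1110: 30% coinsurance on $1110 = $333. Cost to traveler: $333. OOP to date $2179.20.
Bill 3, $535: 30% coinsurance on $535 = $160.50. Traveler owes $160.50 (running OOP $2339.70).

$160.50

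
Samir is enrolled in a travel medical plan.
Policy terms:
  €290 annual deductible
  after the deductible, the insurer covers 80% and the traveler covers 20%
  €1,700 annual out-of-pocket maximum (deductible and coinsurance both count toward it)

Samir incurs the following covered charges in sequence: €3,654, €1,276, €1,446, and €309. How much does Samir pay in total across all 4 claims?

€1,569

Claim 1 — €3,654: €290 to deductible, leaving €3,364; coinsurance €3,364 × 20% = €672.80. Cost to traveler: €962.80. OOP to date €962.80.
Claim 2 — €1,276: deductible already satisfied, so traveler's share is 20% × €1,276 = €255.20. Cost to traveler: €255.20. OOP to date €1,218.
Claim 3 — €1,446: 20% coinsurance on €1,446 = €289.20. Cost to traveler: €289.20. OOP to date €1,507.20.
Claim 4 — €309: deductible already satisfied, so traveler's share is 20% × €309 = €61.80. Cost to traveler: €61.80. OOP to date €1,569.
Total paid by the traveler: €962.80 + €255.20 + €289.20 + €61.80 = €1,569.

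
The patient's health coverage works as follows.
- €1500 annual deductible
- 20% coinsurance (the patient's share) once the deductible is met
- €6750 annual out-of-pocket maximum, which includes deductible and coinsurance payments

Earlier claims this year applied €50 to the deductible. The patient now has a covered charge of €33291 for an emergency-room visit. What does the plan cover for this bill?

Remaining deductible: €1500 − €50 = €1450.
After the €1450 deductible portion, €33291 − €1450 = €31841 is subject to coinsurance.
20% of €31841 = €6368.20 falls to the patient.
So the patient owes €1450 + €6368.20 = €7818.20 before any cap.
Adding €7818.20 to the €50 already spent would give €7868.20, which exceeds the €6750 cap; the patient pays just €6750 − €50 = €6700.
The plan picks up €33291 − €6700 = €26591.

€26591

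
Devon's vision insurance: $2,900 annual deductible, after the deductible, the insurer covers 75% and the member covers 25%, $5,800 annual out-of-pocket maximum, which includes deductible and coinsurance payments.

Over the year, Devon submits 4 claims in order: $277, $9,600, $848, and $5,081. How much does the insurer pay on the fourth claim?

$4,137.25

Claim 1 ($277): entire amount goes to the deductible. Cost to member: $277. OOP to date $277. Insurer: $277 − $277 = $0.
Claim 2 ($9,600): $2,623 to deductible, leaving $6,977; coinsurance $6,977 × 25% = $1,744.25. Cost to member: $4,367.25. OOP to date $4,644.25. Insurer: $9,600 − $4,367.25 = $5,232.75.
Claim 3 ($848): deductible already satisfied, so member's share is 25% × $848 = $212. Member owes $212 (running OOP $4,856.25). Insurer: $848 − $212 = $636.
Claim 4 ($5,081): 25% coinsurance on $5,081 = $1,270.25. Adding that to $4,856.25 gives $6,126.50, past the $5,800 cap; member pays only $5,800 − $4,856.25 = $943.75. Plan pays $5,081 − $943.75 = $4,137.25.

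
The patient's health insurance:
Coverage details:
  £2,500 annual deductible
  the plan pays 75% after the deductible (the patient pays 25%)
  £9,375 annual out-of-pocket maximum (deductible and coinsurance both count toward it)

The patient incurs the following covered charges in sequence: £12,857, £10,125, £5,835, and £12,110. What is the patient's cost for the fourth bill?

£295.75

Bill 1, £12,857: £2,500 finishes the deductible; £10,357 goes to coinsurance; coinsurance £10,357 × 25% = £2,589.25. Patient owes £5,089.25 (running OOP £5,089.25).
Bill 2, £10,125: 25% coinsurance on £10,125 = £2,531.25. Cost to patient: £2,531.25. OOP to date £7,620.50.
Bill 3, £5,835: deductible already satisfied, so patient's share is 25% × £5,835 = £1,458.75. Patient owes £1,458.75 (running OOP £9,079.25).
Bill 4, £12,110: deductible met; 25% of £12,110 = £3,027.50. OOP would hit £12,106.75 > £9,375, so the cap limits the patient to £9,375 − £9,079.25 = £295.75.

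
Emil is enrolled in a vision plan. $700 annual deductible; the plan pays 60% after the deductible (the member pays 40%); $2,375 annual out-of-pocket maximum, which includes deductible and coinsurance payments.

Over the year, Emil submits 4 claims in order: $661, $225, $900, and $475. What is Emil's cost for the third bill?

Claim 1 — $661: all of it applies to the deductible. Member owes $661 (running OOP $661).
Claim 2 — $225: deductible takes $39, $186 remains; member's 40% is $74.40. Member pays $113.40; OOP now $774.40.
Claim 3 — $900: deductible met; 40% of $900 = $360. Cost to member: $360. OOP to date $1,134.40.

$360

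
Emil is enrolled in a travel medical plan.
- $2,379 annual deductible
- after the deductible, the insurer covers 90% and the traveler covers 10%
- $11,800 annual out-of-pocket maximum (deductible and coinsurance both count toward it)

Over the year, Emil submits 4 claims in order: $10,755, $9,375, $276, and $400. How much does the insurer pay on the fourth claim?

$360

Claim 1 ($10,755): $2,379 finishes the deductible; $8,376 goes to coinsurance; coinsurance $8,376 × 10% = $837.60. Traveler owes $3,216.60 (running OOP $3,216.60). Plan pays $10,755 − $3,216.60 = $7,538.40.
Claim 2 ($9,375): deductible met; 10% of $9,375 = $937.50. Traveler pays $937.50; OOP now $4,154.10. Plan pays $9,375 − $937.50 = $8,437.50.
Claim 3 ($276): 10% coinsurance on $276 = $27.60. Traveler owes $27.60 (running OOP $4,181.70). Insurer: $276 − $27.60 = $248.40.
Claim 4 ($400): deductible already satisfied, so traveler's share is 10% × $400 = $40. Traveler pays $40; OOP now $4,221.70. Plan pays $400 − $40 = $360.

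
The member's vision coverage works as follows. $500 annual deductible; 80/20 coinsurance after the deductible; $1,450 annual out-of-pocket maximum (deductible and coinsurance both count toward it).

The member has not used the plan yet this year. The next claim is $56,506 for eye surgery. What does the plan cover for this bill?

$55,056

The full $500 deductible is still open; $500 of this bill applies to it.
After the $500 deductible portion, $56,506 − $500 = $56,006 is subject to coinsurance.
Coinsurance: $56,006 × 20% = $11,201.20.
That puts the member's cost at $500 + $11,201.20 = $11,701.20 before any cap.
That would bring total out-of-pocket to $11,701.20, past the $1,450 cap. The member is capped at $1,450 − $0 = $1,450 on this claim.
The insurer covers the remainder: $56,506 − $1,450 = $55,056.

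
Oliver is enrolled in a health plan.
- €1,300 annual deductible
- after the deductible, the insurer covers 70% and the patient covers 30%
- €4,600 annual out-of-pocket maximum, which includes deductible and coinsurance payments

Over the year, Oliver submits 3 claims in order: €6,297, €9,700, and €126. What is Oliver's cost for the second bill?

Bill 1, €6,297: €1,300 finishes the deductible; €4,997 goes to coinsurance; patient's 30% is €1,499.10. Patient pays €2,799.10; OOP now €2,799.10.
Bill 2, €9,700: deductible met; 30% of €9,700 = €2,910. That would push OOP to €5,709.10, over the €4,600 cap, so patient pays €4,600 − €2,799.10 = €1,800.90.

€1,800.90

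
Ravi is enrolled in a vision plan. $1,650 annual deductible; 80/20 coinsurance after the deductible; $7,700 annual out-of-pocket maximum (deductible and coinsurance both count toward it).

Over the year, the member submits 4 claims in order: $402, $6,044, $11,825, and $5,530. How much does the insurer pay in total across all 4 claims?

Claim 1 ($402): fully absorbed by the deductible. Cost to member: $402. OOP to date $402. Plan pays $402 − $402 = $0.
Claim 2 ($6,044): deductible takes $1,248, $4,796 remains; 20% of $4,796 = $959.20. Member owes $2,207.20 (running OOP $2,609.20). Insurer: $6,044 − $2,207.20 = $3,836.80.
Claim 3 ($11,825): 20% coinsurance on $11,825 = $2,365. Cost to member: $2,365. OOP to date $4,974.20. Insurer: $11,825 − $2,365 = $9,460.
Claim 4 ($5,530): 20% coinsurance on $5,530 = $1,106. Cost to member: $1,106. OOP to date $6,080.20. Insurer: $5,530 − $1,106 = $4,424.
Insurer total = bills − member's total = $23,801 − $6,080.20 = $17,720.80.

$17,720.80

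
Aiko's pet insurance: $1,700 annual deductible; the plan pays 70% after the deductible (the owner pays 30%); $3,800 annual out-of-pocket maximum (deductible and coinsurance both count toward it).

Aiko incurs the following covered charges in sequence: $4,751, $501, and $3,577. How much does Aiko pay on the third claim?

#1 ($4,751): $1,700 to deductible, leaving $3,051; coinsurance $3,051 × 30% = $915.30. Cost to owner: $2,615.30. OOP to date $2,615.30.
#2 ($501): deductible already satisfied, so owner's share is 30% × $501 = $150.30. Owner owes $150.30 (running OOP $2,765.60).
#3 ($3,577): deductible already satisfied, so owner's share is 30% × $3,577 = $1,073.10. Adding that to $2,765.60 gives $3,838.70, past the $3,800 cap; owner pays only $3,800 − $2,765.60 = $1,034.40.

$1,034.40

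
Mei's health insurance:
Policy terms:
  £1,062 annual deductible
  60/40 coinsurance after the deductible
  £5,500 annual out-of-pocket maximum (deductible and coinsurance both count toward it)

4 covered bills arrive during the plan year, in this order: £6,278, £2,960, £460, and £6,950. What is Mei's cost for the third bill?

Bill 1, £6,278: deductible takes £1,062, £5,216 remains; patient's 40% is £2,086.40. Patient pays £3,148.40; OOP now £3,148.40.
Bill 2, £2,960: deductible already satisfied, so patient's share is 40% × £2,960 = £1,184. Patient owes £1,184 (running OOP £4,332.40).
Bill 3, £460: 40% coinsurance on £460 = £184. Patient owes £184 (running OOP £4,516.40).

£184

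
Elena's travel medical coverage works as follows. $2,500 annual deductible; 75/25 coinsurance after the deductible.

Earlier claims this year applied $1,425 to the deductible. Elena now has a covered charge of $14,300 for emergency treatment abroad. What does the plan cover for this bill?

$9,918.75

Remaining deductible: $2,500 − $1,425 = $1,075.
The remaining $13,225 (= $14,300 − $1,075) moves to coinsurance.
Traveler's 25% share of $13,225 is $3,306.25.
Traveler responsibility: $1,075 + $3,306.25 = $4,381.25.
The insurer covers the remainder: $14,300 − $4,381.25 = $9,918.75.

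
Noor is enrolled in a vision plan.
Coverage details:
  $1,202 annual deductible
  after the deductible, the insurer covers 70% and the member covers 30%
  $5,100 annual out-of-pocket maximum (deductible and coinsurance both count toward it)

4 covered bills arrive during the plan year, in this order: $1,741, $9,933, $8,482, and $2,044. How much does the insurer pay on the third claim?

$7,725.60

Claim 1 — $1,741: $1,202 to deductible, leaving $539; 30% of $539 = $161.70. Cost to member: $1,363.70. OOP to date $1,363.70. Insurer: $1,741 − $1,363.70 = $377.30.
Claim 2 — $9,933: 30% coinsurance on $9,933 = $2,979.90. Member pays $2,979.90; OOP now $4,343.60. Plan pays $9,933 − $2,979.90 = $6,953.10.
Claim 3 — $8,482: 30% coinsurance on $8,482 = $2,544.60. OOP would hit $6,888.20 > $5,100, so the cap limits the member to $5,100 − $4,343.60 = $756.40. Insurer: $8,482 − $756.40 = $7,725.60.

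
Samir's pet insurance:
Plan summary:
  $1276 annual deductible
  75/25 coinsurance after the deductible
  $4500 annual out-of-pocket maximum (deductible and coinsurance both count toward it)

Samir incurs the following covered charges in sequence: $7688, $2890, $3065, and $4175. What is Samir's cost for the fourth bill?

$132.25

Bill 1, $7688: $1276 finishes the deductible; $6412 goes to coinsurance; coinsurance $6412 × 25% = $1603. Owner owes $2879 (running OOP $2879).
Bill 2, $2890: deductible already satisfied, so owner's share is 25% × $2890 = $722.50. Owner pays $722.50; OOP now $3601.50.
Bill 3, $3065: deductible met; 25% of $3065 = $766.25. Owner pays $766.25; OOP now $4367.75.
Bill 4, $4175: deductible already satisfied, so owner's share is 25% × $4175 = $1043.75. Adding that to $4367.75 gives $5411.50, past the $4500 cap; owner pays only $4500 − $4367.75 = $132.25.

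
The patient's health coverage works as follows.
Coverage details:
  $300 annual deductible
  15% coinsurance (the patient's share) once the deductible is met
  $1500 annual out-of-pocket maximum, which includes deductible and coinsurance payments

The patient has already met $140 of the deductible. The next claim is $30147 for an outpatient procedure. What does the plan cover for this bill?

$28787

$140 of the $300 deductible is already met, leaving $160.
The remaining $29987 (= $30147 − $160) moves to coinsurance.
15% of $29987 = $4498.05 falls to the patient.
That puts the patient's cost at $160 + $4498.05 = $4658.05 before any cap.
Adding $4658.05 to the $140 already spent would give $4798.05, which exceeds the $1500 cap; the patient pays just $1500 − $140 = $1360.
The plan picks up $30147 − $1360 = $28787.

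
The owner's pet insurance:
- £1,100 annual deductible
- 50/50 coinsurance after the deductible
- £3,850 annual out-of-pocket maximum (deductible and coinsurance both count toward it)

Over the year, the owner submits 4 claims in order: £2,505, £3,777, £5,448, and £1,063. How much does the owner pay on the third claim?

£159

Claim 1 — £2,505: deductible takes £1,100, £1,405 remains; coinsurance £1,405 × 50% = £702.50. Owner owes £1,802.50 (running OOP £1,802.50).
Claim 2 — £3,777: deductible already satisfied, so owner's share is 50% × £3,777 = £1,888.50. Owner owes £1,888.50 (running OOP £3,691).
Claim 3 — £5,448: 50% coinsurance on £5,448 = £2,724. Adding that to £3,691 gives £6,415, past the £3,850 cap; owner pays only £3,850 − £3,691 = £159.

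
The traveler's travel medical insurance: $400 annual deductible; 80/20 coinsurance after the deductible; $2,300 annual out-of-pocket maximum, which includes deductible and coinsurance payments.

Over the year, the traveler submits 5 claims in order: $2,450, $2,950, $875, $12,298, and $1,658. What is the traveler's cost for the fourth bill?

Claim 1 ($2,450): $400 finishes the deductible; $2,050 goes to coinsurance; 20% of $2,050 = $410. Cost to traveler: $810. OOP to date $810.
Claim 2 ($2,950): deductible met; 20% of $2,950 = $590. Traveler pays $590; OOP now $1,400.
Claim 3 ($875): deductible already satisfied, so traveler's share is 20% × $875 = $175. Traveler owes $175 (running OOP $1,575).
Claim 4 ($12,298): deductible already satisfied, so traveler's share is 20% × $12,298 = $2,459.60. Adding that to $1,575 gives $4,034.60, past the $2,300 cap; traveler pays only $2,300 − $1,575 = $725.

$725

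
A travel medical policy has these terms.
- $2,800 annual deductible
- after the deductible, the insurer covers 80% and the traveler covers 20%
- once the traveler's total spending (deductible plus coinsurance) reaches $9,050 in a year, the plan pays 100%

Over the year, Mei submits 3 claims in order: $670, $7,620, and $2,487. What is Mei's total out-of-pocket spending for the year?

$4,395.40

#1 ($670): entire amount goes to the deductible. Traveler owes $670 (running OOP $670).
#2 ($7,620): $2,130 finishes the deductible; $5,490 goes to coinsurance; 20% of $5,490 = $1,098. Cost to traveler: $3,228. OOP to date $3,898.
#3 ($2,487): deductible met; 20% of $2,487 = $497.40. Traveler pays $497.40; OOP now $4,395.40.
Summing the traveler's payments: $670 + $3,228 + $497.40 = $4,395.40.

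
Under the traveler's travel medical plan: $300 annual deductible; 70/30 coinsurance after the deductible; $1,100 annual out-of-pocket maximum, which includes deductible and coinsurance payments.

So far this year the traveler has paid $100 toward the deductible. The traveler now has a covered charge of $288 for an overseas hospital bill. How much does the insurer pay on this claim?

Remaining deductible: $300 − $100 = $200.
That leaves $288 − $200 = $88 for coinsurance.
Coinsurance: $88 × 30% = $26.40.
So the traveler owes $200 + $26.40 = $226.40 before any cap.
Cumulative spending $100 + $226.40 = $326.40 stays under the $1,100 maximum.
Insurer pays the balance: $288 − $226.40 = $61.60.

$61.60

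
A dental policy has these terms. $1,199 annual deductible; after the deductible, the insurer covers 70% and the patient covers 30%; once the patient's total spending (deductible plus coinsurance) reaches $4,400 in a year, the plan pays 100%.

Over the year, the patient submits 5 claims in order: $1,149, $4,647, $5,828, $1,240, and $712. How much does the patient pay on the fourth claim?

Claim 1 — $1,149: fully absorbed by the deductible. Cost to patient: $1,149. OOP to date $1,149.
Claim 2 — $4,647: deductible takes $50, $4,597 remains; patient's 30% is $1,379.10. Patient owes $1,429.10 (running OOP $2,578.10).
Claim 3 — $5,828: 30% coinsurance on $5,828 = $1,748.40. Patient pays $1,748.40; OOP now $4,326.50.
Claim 4 — $1,240: deductible already satisfied, so patient's share is 30% × $1,240 = $372. That would push OOP to $4,698.50, over the $4,400 cap, so patient pays $4,400 − $4,326.50 = $73.50.

$73.50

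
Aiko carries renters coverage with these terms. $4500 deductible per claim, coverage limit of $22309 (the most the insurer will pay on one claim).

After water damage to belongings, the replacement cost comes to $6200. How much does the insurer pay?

Subtract the deductible: $6200 − $4500 = $1700.
$1700 is within the $22309 limit, so the insurer pays $1700.

$1700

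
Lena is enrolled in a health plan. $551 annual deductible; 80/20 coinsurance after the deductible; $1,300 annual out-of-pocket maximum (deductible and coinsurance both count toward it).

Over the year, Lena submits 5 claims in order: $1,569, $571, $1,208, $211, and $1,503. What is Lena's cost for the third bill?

Bill 1, $1,569: deductible takes $551, $1,018 remains; 20% of $1,018 = $203.60. Cost to patient: $754.60. OOP to date $754.60.
Bill 2, $571: deductible already satisfied, so patient's share is 20% × $571 = $114.20. Cost to patient: $114.20. OOP to date $868.80.
Bill 3, $1,208: deductible met; 20% of $1,208 = $241.60. Patient owes $241.60 (running OOP $1,110.40).

$241.60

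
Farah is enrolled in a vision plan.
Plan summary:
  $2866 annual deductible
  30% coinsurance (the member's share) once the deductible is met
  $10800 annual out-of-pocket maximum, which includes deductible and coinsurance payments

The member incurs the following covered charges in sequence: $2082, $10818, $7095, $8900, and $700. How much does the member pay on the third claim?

Claim 1 — $2082: all of it applies to the deductible. Member owes $2082 (running OOP $2082).
Claim 2 — $10818: $784 to deductible, leaving $10034; member's 30% is $3010.20. Member owes $3794.20 (running OOP $5876.20).
Claim 3 — $7095: deductible already satisfied, so member's share is 30% × $7095 = $2128.50. Member pays $2128.50; OOP now $8004.70.

$2128.50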